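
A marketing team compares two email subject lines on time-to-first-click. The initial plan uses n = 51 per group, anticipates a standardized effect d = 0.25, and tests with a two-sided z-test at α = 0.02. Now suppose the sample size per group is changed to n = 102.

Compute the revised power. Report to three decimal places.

With n = 102 per group: δ = d·√(n/2) = 0.25 × √(102/2) = 1.7854. Critical value z_{0.01} = 2.326.
Revised power = Φ(δ − 2.326) + Φ(−δ − 2.326) = Φ(-0.541) + Φ(-4.112) = 0.2943 + 0.0000 = 0.2943.

Power ≈ 0.294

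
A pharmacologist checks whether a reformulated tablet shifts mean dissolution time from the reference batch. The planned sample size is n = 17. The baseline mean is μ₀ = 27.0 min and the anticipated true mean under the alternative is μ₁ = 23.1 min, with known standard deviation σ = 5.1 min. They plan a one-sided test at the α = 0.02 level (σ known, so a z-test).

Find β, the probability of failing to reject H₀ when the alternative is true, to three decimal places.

β ≈ 0.136

Standardized effect: d = |μ₁ − μ₀| / σ = |23.1 − 27.0| / 5.1 = 0.7647
Noncentrality parameter: δ = d·√n = 0.7647 × √17 = 3.1530
One-sided α = 0.02 → critical value z_{0.02} = 2.054.
Power = P(Z > 2.054 − δ) = Φ(1.099) = 0.8642.
Type II error: β = 1 − power = 1 − 0.8642 = 0.1358.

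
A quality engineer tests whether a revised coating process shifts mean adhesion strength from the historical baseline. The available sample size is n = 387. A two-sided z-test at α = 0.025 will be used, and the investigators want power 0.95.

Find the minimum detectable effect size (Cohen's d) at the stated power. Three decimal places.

Need Φ(δ − 2.241) = 0.95, so δ = 2.241 + 1.645 = 3.886.
(The second rejection-region term Φ(−δ − z_{α/2}) is negligible and dropped.)
δ = d·√n ⇒ d = δ/√n = 3.886/√387 = 0.1975.

d ≈ 0.198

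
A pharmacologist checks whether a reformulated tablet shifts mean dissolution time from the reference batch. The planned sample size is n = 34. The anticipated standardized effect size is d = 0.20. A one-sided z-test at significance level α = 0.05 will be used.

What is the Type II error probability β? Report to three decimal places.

Noncentrality parameter: δ = d·√n = 0.20 × √34 = 1.1662
One-sided α = 0.05 → critical value z_{0.05} = 1.645.
Power = P(Z > 1.645 − δ) = Φ(-0.479) = 0.3161.
Type II error: β = 1 − power = 1 − 0.3161 = 0.6839.

β ≈ 0.684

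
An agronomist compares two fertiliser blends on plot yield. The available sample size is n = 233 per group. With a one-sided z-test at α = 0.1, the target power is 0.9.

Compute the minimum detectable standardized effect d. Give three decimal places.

Need Φ(δ − 1.282) = 0.9, so δ = 1.282 + 1.282 = 2.563.
δ = d·√(n/2) ⇒ d = δ/√(n/2) = 2.563/√(233/2) = 0.2375.

d ≈ 0.237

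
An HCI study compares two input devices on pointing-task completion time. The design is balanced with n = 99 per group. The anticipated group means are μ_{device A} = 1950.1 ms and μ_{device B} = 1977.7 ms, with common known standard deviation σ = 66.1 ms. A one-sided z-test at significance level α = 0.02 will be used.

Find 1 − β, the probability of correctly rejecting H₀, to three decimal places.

Standardized effect: d = |μ_{device A} − μ_{device B}| / σ = |1950.1 − 1977.7| / 66.1 = 0.4175
Noncentrality parameter: δ = d·√(n/2) = 0.4175 × √(99/2) = 2.9377
Critical value for a one-sided test at α = 0.02: z_α = 2.054.
Power = P(Z > 2.054 − δ) = Φ(0.884) = 0.8116.

Power ≈ 0.812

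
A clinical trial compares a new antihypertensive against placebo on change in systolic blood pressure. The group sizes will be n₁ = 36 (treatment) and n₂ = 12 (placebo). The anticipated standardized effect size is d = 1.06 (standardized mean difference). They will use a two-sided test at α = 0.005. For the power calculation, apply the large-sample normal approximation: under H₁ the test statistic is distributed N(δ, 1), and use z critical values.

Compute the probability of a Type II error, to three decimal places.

β ≈ 0.355

Noncentrality parameter: δ = d / √(1/n₁ + 1/n₂) = 1.06 / √(1/36 + 1/12) = 3.1800
Two-sided α = 0.005 → critical value z_{0.0025} = 2.807.
Power = Φ(δ − 2.807) + Φ(−δ − 2.807) = Φ(0.373) + Φ(-5.987) = 0.6454 + 0.0000 = 0.6454.
Type II error: β = 1 − power = 1 − 0.6454 = 0.3546.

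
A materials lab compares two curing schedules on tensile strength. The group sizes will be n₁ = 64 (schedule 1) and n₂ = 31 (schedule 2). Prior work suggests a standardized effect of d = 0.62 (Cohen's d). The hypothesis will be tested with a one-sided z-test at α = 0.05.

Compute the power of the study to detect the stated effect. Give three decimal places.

Power ≈ 0.883

Noncentrality parameter: δ = d / √(1/n₁ + 1/n₂) = 0.62 / √(1/64 + 1/31) = 2.8334
One-sided α = 0.05 → critical value z_{0.05} = 1.645.
Power = Φ(δ − 1.645) = Φ(1.188) = 0.8827.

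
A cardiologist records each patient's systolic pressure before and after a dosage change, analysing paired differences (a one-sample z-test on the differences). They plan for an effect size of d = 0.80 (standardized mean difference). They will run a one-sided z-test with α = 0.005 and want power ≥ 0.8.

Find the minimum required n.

n = 19

For power 0.8 need Φ(δ − z_{0.005}) = 0.8, so δ = z_{0.005} + z_{0.20} = 2.576 + 0.842 = 3.417.
δ = d·√n ⇒ n = (δ/d)² = (3.417 / 0.80)² = 18.25.
Rounding up, n = 19.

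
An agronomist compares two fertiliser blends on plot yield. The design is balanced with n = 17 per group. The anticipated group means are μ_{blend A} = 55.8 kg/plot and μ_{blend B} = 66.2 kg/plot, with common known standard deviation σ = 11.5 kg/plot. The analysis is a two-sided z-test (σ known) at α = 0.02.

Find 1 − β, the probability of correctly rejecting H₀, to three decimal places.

Power ≈ 0.622

Standardized effect: d = |μ_{blend A} − μ_{blend B}| / σ = |55.8 − 66.2| / 11.5 = 0.9043
Noncentrality parameter: δ = d·√(n/2) = 0.9043 × √(17/2) = 2.6366
Critical value for a two-sided test at α = 0.02: z_{α/2} = 2.326.
Power = Φ(δ − 2.326) + Φ(−δ − 2.326) = Φ(0.310) + Φ(-4.963) = 0.6218 + 0.0000 = 0.6218.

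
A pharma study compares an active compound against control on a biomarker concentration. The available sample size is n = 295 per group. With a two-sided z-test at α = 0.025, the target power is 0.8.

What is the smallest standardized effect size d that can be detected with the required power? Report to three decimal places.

Need Φ(δ − 2.241) = 0.8, so δ = 2.241 + 0.842 = 3.083.
(Lower-tail contribution to power is negligible for δ > 0.)
δ = d·√(n/2) ⇒ d = δ/√(n/2) = 3.083/√(295/2) = 0.2539.

d ≈ 0.254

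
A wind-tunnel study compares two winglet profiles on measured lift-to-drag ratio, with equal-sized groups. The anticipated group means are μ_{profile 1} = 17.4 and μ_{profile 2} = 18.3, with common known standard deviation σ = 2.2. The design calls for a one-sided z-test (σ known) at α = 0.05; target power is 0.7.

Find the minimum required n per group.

n = 57 per group

Standardized effect: d = |μ_{profile 1} − μ_{profile 2}| / σ = |17.4 − 18.3| / 2.2 = 0.4091
For power 0.7 need Φ(δ − z_{0.05}) = 0.7, so δ = z_{0.05} + z_{0.30} = 1.645 + 0.524 = 2.169.
δ = d·√(n/2) ⇒ n = 2(δ/d)² = 2 × (2.169 / 0.4091)² = 56.24.
Rounding up, n = 57 per group.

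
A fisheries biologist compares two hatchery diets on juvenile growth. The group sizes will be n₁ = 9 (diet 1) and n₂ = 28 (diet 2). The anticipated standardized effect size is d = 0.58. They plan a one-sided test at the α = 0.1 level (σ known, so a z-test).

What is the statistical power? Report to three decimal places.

Noncentrality parameter: δ = d / √(1/n₁ + 1/n₂) = 0.58 / √(1/9 + 1/28) = 1.5137
One-sided α = 0.1 → critical value z_{0.1} = 1.282.
Power = P(Z > 1.282 − δ) = Φ(0.232) = 0.5918.

Power ≈ 0.592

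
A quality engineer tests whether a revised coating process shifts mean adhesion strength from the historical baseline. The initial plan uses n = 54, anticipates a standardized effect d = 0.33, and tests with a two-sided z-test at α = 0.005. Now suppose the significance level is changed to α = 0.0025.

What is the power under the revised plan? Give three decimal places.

δ = d·√n = 0.33 × √54 = 2.4250 (unchanged). New critical value: z_{0.0013} = 3.023.
Revised power = Φ(δ − 3.023) + Φ(−δ − 3.023) = Φ(-0.598) + Φ(-5.448) = 0.2748 + 0.0000 = 0.2748.

Power ≈ 0.275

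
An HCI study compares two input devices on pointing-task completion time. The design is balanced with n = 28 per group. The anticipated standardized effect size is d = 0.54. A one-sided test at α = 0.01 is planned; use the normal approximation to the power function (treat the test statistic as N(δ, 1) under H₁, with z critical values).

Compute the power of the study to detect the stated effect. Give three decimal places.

Noncentrality parameter: δ = d·√(n/2) = 0.54 × √(28/2) = 2.0205
One-sided α = 0.01 → critical value z_{0.01} = 2.326.
Power = Φ(δ − 2.326) = Φ(-0.306) = 0.3799.

Power ≈ 0.380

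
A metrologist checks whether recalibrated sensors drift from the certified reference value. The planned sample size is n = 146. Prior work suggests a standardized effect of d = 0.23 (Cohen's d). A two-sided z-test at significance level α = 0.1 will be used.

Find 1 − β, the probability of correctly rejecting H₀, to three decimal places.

Power ≈ 0.872

Noncentrality parameter: λ = d·√n = 0.23 × √146 = 2.7791
Two-sided α = 0.1 → critical value z_{0.05} = 1.645.
Power = Φ(λ − 1.645) + Φ(−λ − 1.645) = Φ(1.134) + Φ(-4.424) = 0.8717 + 0.0000 = 0.8717.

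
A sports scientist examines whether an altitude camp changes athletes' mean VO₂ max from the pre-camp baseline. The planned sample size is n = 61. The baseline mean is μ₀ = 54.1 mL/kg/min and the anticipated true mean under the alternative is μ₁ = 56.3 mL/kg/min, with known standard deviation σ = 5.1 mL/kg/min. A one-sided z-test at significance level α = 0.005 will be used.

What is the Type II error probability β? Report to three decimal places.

Standardized effect: d = |μ₁ − μ₀| / σ = |56.3 − 54.1| / 5.1 = 0.4314
Noncentrality parameter: δ = d·√n = 0.4314 × √61 = 3.3691
Critical value for a one-sided test at α = 0.005: z_α = 2.576.
Power = P(Z > 2.576 − δ) = Φ(0.793) = 0.7862.
Type II error: β = 1 − power = 1 − 0.7862 = 0.2138.

β ≈ 0.214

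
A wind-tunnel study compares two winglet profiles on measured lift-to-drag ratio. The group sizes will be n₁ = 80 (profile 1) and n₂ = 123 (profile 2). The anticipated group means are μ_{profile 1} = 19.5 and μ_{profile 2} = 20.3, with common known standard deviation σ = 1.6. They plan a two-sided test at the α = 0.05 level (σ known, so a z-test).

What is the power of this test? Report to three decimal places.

Standardized effect: d = |μ_{profile 1} − μ_{profile 2}| / σ = |19.5 − 20.3| / 1.6 = 0.5000
Noncentrality parameter: δ = d / √(1/n₁ + 1/n₂) = 0.5000 / √(1/80 + 1/123) = 3.4811
Critical value for a two-sided test at α = 0.05: z_{α/2} = 1.960.
Power = Φ(δ − 1.960) + Φ(−δ − 1.960) = Φ(1.521) + Φ(-5.441) = 0.9359 + 0.0000 = 0.9359.

Power ≈ 0.936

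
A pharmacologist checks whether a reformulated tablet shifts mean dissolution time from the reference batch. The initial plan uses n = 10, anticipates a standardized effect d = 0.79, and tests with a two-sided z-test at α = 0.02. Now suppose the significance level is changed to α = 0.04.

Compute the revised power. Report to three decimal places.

Power ≈ 0.672

δ = d·√n = 0.79 × √10 = 2.4982 (unchanged). New critical value: z_{0.02} = 2.054.
Revised power = Φ(δ − 2.054) + Φ(−δ − 2.054) = Φ(0.444) + Φ(-4.552) = 0.6716 + 0.0000 = 0.6716.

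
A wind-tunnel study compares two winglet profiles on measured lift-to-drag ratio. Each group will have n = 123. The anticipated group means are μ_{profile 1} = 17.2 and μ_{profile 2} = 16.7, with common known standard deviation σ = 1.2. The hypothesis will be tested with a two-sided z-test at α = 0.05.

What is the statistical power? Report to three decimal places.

Power ≈ 0.904

Standardized effect: d = |μ_{profile 1} − μ_{profile 2}| / σ = |17.2 − 16.7| / 1.2 = 0.4167
Noncentrality parameter: δ = d·√(n/2) = 0.4167 × √(123/2) = 3.2676
Critical value for a two-sided test at α = 0.05: z_{α/2} = 1.960.
Power = Φ(δ − 1.960) + Φ(−δ − 1.960) = Φ(1.308) + Φ(-5.228) = 0.9045 + 0.0000 = 0.9045.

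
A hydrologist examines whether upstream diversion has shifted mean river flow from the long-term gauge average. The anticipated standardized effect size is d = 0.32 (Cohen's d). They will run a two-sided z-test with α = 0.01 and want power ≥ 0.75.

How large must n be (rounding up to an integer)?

n = 104

For power 0.75 need Φ(δ − z_{0.005}) = 0.75, so δ = z_{0.005} + z_{0.25} = 2.576 + 0.674 = 3.250.
(Ignoring the negligible lower-tail rejection probability gives the usual closed-form inversion.)
δ = d·√n ⇒ n = (δ/d)² = (3.250 / 0.32)² = 103.17.
Round up to the next whole unit.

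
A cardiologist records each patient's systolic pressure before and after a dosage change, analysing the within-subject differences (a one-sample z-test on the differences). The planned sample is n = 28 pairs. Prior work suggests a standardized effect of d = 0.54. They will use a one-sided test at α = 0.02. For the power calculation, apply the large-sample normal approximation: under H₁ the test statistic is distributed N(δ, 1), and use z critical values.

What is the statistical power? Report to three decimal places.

Noncentrality parameter: δ = d·√n = 0.54 × √28 = 2.8574
Critical value for a one-sided test at α = 0.02: z_α = 2.054.
Power = P(Z > 2.054 − δ) = Φ(0.804) = 0.7892.

Power ≈ 0.789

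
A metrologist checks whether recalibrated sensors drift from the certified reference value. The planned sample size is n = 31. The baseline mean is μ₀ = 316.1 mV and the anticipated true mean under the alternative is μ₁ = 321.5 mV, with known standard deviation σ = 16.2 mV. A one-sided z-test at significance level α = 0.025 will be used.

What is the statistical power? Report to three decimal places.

Standardized effect: d = |μ₁ − μ₀| / σ = |321.5 − 316.1| / 16.2 = 0.3333
Noncentrality parameter: δ = d·√n = 0.3333 × √31 = 1.8559
One-sided α = 0.025 → critical value z_{0.025} = 1.960.
Power = P(Z > 1.960 − δ) = Φ(-0.104) = 0.4586.

Power ≈ 0.459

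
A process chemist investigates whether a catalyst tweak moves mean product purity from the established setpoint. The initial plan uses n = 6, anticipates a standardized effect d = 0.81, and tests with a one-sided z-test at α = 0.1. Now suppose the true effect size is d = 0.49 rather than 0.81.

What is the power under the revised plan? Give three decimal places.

With d = 0.49: δ = d·√n = 0.49 × √6 = 1.2002. Critical value z_{0.1} = 1.282.
Revised power = Φ(δ − 1.282) = Φ(-0.081) = 0.4676.

Power ≈ 0.468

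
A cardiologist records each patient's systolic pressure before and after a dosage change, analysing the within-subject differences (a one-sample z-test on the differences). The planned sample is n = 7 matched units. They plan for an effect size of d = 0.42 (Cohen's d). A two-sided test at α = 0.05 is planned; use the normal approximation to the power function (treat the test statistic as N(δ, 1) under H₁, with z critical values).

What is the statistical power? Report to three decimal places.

Power ≈ 0.199

Noncentrality parameter: δ = d·√n = 0.42 × √7 = 1.1112
Two-sided α = 0.05 → critical value z_{0.025} = 1.960.
Power = Φ(δ − 1.960) + Φ(−δ − 1.960) = Φ(-0.849) + Φ(-3.071) = 0.1980 + 0.0011 = 0.1991.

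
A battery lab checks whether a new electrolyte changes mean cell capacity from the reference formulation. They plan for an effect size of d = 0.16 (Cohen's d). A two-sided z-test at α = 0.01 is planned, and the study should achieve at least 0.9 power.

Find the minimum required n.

For power 0.9 need Φ(δ − z_{0.005}) = 0.9, so δ = z_{0.005} + z_{0.10} = 2.576 + 1.282 = 3.857.
(The Φ(−δ − z_{α/2}) term is vanishingly small for δ > 0 and is dropped in the standard sample-size formula.)
δ = d·√n ⇒ n = (δ/d)² = (3.857 / 0.16)² = 581.23.
Rounding up, n = 582.

n = 582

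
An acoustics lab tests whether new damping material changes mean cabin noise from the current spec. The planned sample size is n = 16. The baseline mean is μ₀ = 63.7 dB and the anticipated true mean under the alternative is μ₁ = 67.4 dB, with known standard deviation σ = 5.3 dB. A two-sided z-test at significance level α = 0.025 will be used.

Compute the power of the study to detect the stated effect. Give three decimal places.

Power ≈ 0.709

Standardized effect: d = |μ₁ − μ₀| / σ = |67.4 − 63.7| / 5.3 = 0.6981
Noncentrality parameter: δ = d·√n = 0.6981 × √16 = 2.7925
Two-sided α = 0.025 → critical value z_{0.0125} = 2.241.
Power = Φ(δ − 2.241) + Φ(−δ − 2.241) = Φ(0.551) + Φ(-5.034) = 0.7092 + 0.0000 = 0.7092.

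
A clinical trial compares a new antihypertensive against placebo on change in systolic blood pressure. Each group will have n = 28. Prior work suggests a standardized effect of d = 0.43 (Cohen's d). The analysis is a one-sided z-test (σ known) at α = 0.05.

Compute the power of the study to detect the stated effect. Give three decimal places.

Noncentrality parameter: δ = d·√(n/2) = 0.43 × √(28/2) = 1.6089
One-sided α = 0.05 → critical value z_{0.05} = 1.645.
Power = P(Z > 1.645 − δ) = Φ(-0.036) = 0.4857.

Power ≈ 0.486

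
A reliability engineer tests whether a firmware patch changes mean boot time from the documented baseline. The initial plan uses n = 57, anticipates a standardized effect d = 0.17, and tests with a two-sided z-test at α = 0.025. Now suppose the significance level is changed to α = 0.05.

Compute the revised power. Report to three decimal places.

δ = d·√n = 0.17 × √57 = 1.2835 (unchanged). New critical value: z_{0.025} = 1.960.
Revised power = Φ(δ − 1.960) + Φ(−δ − 1.960) = Φ(-0.676) + Φ(-3.243) = 0.2494 + 0.0006 = 0.2500.

Power ≈ 0.250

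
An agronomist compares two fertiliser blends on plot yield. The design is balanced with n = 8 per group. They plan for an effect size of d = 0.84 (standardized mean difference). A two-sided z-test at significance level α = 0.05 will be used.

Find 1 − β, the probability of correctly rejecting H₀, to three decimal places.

Noncentrality parameter: δ = d·√(n/2) = 0.84 × √(8/2) = 1.6800
Critical value for a two-sided test at α = 0.05: z_{α/2} = 1.960.
Power = Φ(δ − 1.960) + Φ(−δ − 1.960) = Φ(-0.280) + Φ(-3.640) = 0.3898 + 0.0001 = 0.3899.

Power ≈ 0.390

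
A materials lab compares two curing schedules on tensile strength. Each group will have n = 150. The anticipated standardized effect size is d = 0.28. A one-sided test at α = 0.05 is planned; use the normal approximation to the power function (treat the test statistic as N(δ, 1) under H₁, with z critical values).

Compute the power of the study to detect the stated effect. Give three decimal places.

Noncentrality parameter: λ = d·√(n/2) = 0.28 × √(150/2) = 2.4249
One-sided α = 0.05 → critical value z_{0.05} = 1.645.
Power = Φ(λ − 1.645) = Φ(0.780) = 0.7823.

Power ≈ 0.782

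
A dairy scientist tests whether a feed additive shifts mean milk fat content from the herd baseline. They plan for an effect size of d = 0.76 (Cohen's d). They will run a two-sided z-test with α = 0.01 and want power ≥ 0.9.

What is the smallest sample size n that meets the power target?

For power 0.9 need Φ(δ − z_{0.005}) = 0.9, so δ = z_{0.005} + z_{0.10} = 2.576 + 1.282 = 3.857.
(For δ > 0 the lower-tail rejection region contributes negligibly to power, so the one-term inversion is standard.)
δ = d·√n ⇒ n = (δ/d)² = (3.857 / 0.76)² = 25.76.
Rounding up, n = 26.

n = 26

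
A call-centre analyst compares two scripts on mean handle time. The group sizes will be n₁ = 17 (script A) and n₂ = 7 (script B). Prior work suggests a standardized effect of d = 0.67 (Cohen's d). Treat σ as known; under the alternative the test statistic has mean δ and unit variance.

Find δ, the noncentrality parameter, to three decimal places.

δ ≈ 1.492

The noncentrality parameter scales effect size by the design's sample-size factor: δ = d / √(1/n₁ + 1/n₂) = 0.67 / √(1/17 + 1/7) = 1.4919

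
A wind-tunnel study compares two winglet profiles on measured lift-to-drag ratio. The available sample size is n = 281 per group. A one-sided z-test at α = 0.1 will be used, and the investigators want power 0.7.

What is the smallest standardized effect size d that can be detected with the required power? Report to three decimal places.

Required noncentrality: δ = z_{0.1} + z_{0.30} = 1.282 + 0.524 = 1.806.
δ = d·√(n/2) ⇒ d = δ/√(n/2) = 1.806/√(281/2) = 0.1524.

d ≈ 0.152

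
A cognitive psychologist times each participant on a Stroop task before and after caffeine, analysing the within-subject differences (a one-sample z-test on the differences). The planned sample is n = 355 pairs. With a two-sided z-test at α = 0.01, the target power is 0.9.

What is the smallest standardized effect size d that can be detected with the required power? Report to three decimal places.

Required noncentrality: δ = z_{0.005} + z_{0.10} = 2.576 + 1.282 = 3.857.
(Lower-tail contribution to power is negligible for δ > 0.)
δ = d·√n ⇒ d = δ/√n = 3.857/√355 = 0.2047.

d ≈ 0.205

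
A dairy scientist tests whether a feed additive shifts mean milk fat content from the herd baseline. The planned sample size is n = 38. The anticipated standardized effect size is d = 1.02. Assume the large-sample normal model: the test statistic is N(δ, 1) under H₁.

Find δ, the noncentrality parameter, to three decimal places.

The noncentrality parameter scales effect size by the design's sample-size factor: δ = d·√n = 1.02 × √38 = 6.2877

δ ≈ 6.288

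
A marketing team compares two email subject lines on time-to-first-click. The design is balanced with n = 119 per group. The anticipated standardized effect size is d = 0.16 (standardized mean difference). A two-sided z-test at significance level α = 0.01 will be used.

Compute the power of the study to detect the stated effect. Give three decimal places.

Power ≈ 0.090

Noncentrality parameter: δ = d·√(n/2) = 0.16 × √(119/2) = 1.2342
Critical value for a two-sided test at α = 0.01: z_{α/2} = 2.576.
Power = Φ(δ − 2.576) + Φ(−δ − 2.576) = Φ(-1.342) + Φ(-3.810) = 0.0899 + 0.0001 = 0.0899.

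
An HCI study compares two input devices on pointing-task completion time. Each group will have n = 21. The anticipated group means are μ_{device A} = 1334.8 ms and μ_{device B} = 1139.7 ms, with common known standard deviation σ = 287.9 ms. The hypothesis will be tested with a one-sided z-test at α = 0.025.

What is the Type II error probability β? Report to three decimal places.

β ≈ 0.407

Standardized effect: d = |μ_{device A} − μ_{device B}| / σ = |1334.8 − 1139.7| / 287.9 = 0.6777
Noncentrality parameter: δ = d·√(n/2) = 0.6777 × √(21/2) = 2.1959
One-sided α = 0.025 → critical value z_{0.025} = 1.960.
Power = Φ(δ − 1.960) = Φ(0.236) = 0.5933.
Type II error: β = 1 − power = 1 − 0.5933 = 0.4067.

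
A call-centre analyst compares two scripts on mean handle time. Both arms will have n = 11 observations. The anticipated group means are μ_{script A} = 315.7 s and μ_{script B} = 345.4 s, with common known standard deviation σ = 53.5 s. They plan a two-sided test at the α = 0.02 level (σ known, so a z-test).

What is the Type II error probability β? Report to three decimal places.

Standardized effect: d = |μ_{script A} − μ_{script B}| / σ = |315.7 − 345.4| / 53.5 = 0.5551
Noncentrality parameter: δ = d·√(n/2) = 0.5551 × √(11/2) = 1.3019
Critical value for a two-sided test at α = 0.02: z_{α/2} = 2.326.
Power = Φ(δ − 2.326) + Φ(−δ − 2.326) = Φ(-1.024) + Φ(-3.628) = 0.1528 + 0.0001 = 0.1530.
Type II error: β = 1 − power = 1 − 0.1530 = 0.8470.

β ≈ 0.847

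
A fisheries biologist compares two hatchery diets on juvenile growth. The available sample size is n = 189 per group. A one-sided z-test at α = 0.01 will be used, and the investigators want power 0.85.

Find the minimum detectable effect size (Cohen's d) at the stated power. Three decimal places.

d ≈ 0.346

Required noncentrality: δ = z_{0.01} + z_{0.15} = 2.326 + 1.036 = 3.363.
δ = d·√(n/2) ⇒ d = δ/√(n/2) = 3.363/√(189/2) = 0.3459.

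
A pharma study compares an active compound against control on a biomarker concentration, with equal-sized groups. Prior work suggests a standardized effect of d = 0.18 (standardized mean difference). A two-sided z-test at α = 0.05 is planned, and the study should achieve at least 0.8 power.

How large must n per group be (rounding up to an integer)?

n = 485 per group

For power 0.8 need Φ(δ − z_{0.025}) = 0.8, so δ = z_{0.025} + z_{0.20} = 1.960 + 0.842 = 2.802.
(The Φ(−δ − z_{α/2}) term is vanishingly small for δ > 0 and is dropped in the standard sample-size formula.)
δ = d·√(n/2) ⇒ n = 2(δ/d)² = 2 × (2.802 / 0.18)² = 484.50.
Round up to the next whole unit.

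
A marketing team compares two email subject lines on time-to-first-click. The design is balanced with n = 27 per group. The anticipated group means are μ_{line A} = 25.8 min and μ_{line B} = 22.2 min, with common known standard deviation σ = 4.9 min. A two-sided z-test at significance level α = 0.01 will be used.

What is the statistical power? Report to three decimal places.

Standardized effect: d = |μ_{line A} − μ_{line B}| / σ = |25.8 − 22.2| / 4.9 = 0.7347
Noncentrality parameter: δ = d·√(n/2) = 0.7347 × √(27/2) = 2.6994
Two-sided α = 0.01 → critical value z_{0.005} = 2.576.
Power = Φ(δ − 2.576) + Φ(−δ − 2.576) = Φ(0.124) + Φ(-5.275) = 0.5492 + 0.0000 = 0.5492.

Power ≈ 0.549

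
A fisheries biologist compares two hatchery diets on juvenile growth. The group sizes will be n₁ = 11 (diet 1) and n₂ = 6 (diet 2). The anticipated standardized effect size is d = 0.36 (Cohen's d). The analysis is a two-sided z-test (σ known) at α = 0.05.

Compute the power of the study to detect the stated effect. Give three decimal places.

Noncentrality parameter: δ = d / √(1/n₁ + 1/n₂) = 0.36 / √(1/11 + 1/6) = 0.7093
Two-sided α = 0.05 → critical value z_{0.025} = 1.960.
Power = Φ(δ − 1.960) + Φ(−δ − 1.960) = Φ(-1.251) + Φ(-2.669) = 0.1055 + 0.0038 = 0.1093.

Power ≈ 0.109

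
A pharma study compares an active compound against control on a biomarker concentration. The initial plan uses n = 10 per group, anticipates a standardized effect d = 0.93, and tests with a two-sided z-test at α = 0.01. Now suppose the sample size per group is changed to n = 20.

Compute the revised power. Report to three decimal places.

Power ≈ 0.642

With n = 20 per group: δ = d·√(n/2) = 0.93 × √(20/2) = 2.9409. Critical value z_{0.005} = 2.576.
Revised power = Φ(δ − 2.576) + Φ(−δ − 2.576) = Φ(0.365) + Φ(-5.517) = 0.6425 + 0.0000 = 0.6425.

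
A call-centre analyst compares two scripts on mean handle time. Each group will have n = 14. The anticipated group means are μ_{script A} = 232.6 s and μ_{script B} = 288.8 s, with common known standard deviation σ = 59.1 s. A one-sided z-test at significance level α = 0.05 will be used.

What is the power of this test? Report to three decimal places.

Power ≈ 0.808

Standardized effect: d = |μ_{script A} − μ_{script B}| / σ = |232.6 − 288.8| / 59.1 = 0.9509
Noncentrality parameter: δ = d·√(n/2) = 0.9509 × √(14/2) = 2.5159
One-sided α = 0.05 → critical value z_{0.05} = 1.645.
Power = P(Z > 1.645 − δ) = Φ(0.871) = 0.8081.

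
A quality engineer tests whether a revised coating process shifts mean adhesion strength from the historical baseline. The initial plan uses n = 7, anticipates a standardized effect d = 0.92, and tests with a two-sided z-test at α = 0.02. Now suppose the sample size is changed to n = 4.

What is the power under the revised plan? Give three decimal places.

Power ≈ 0.313

With n = 4: δ = d·√n = 0.92 × √4 = 1.8400. Critical value z_{0.01} = 2.326.
Revised power = Φ(δ − 2.326) + Φ(−δ − 2.326) = Φ(-0.486) + Φ(-4.166) = 0.3134 + 0.0000 = 0.3134.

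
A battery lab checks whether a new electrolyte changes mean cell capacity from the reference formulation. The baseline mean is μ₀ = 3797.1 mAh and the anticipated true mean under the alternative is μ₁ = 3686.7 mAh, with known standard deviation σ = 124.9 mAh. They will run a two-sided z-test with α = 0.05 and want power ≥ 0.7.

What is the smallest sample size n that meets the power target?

Standardized effect: d = |μ₁ − μ₀| / σ = |3686.7 − 3797.1| / 124.9 = 0.8839
Set Φ(δ − 1.960) = 0.7; then δ − 1.960 = Φ⁻¹(0.7) = 0.524, giving δ = 2.484.
(For δ > 0 the lower-tail rejection region contributes negligibly to power, so the one-term inversion is standard.)
δ = d·√n ⇒ n = (δ/d)² = (2.484 / 0.8839)² = 7.90.
Round up to the next whole unit.

n = 8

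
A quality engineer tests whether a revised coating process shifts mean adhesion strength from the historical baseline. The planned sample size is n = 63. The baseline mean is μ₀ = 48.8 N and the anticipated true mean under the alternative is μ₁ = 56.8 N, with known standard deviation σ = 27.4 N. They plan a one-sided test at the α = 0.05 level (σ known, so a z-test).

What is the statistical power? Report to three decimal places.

Standardized effect: d = |μ₁ − μ₀| / σ = |56.8 − 48.8| / 27.4 = 0.2920
Noncentrality parameter: δ = d·√n = 0.2920 × √63 = 2.3174
Critical value for a one-sided test at α = 0.05: z_α = 1.645.
Power = Φ(δ − 1.645) = Φ(0.673) = 0.7494.

Power ≈ 0.749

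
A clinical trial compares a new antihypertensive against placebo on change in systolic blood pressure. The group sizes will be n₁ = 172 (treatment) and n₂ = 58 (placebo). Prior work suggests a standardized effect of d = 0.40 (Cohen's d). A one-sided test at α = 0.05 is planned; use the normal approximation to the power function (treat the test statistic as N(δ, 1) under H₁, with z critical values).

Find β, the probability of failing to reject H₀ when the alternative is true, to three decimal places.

Noncentrality parameter: δ = d / √(1/n₁ + 1/n₂) = 0.40 / √(1/172 + 1/58) = 2.6344
One-sided α = 0.05 → critical value z_{0.05} = 1.645.
Power = P(Z > 1.645 − δ) = Φ(0.990) = 0.8388.
Type II error: β = 1 − power = 1 − 0.8388 = 0.1612.

β ≈ 0.161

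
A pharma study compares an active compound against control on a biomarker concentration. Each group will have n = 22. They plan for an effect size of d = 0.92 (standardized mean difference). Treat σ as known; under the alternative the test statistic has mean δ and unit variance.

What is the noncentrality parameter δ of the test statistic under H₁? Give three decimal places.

δ = d·√(n/2) = 0.92 × √(22/2) = 3.0513

δ ≈ 3.051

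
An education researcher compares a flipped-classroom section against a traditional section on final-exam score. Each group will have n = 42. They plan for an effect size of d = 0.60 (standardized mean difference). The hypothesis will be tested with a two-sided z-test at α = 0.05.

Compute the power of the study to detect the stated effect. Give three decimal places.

Power ≈ 0.785

Noncentrality parameter: δ = d·√(n/2) = 0.60 × √(42/2) = 2.7495
Two-sided α = 0.05 → critical value z_{0.025} = 1.960.
Power = Φ(δ − 1.960) + Φ(−δ − 1.960) = Φ(0.790) + Φ(-4.710) = 0.7851 + 0.0000 = 0.7851.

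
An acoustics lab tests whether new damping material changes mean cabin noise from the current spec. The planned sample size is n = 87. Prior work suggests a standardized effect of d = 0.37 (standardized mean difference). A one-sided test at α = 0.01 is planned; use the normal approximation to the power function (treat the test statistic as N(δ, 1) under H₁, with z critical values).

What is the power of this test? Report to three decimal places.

Power ≈ 0.870

Noncentrality parameter: λ = d·√n = 0.37 × √87 = 3.4511
One-sided α = 0.01 → critical value z_{0.01} = 2.326.
Power = P(Z > 2.326 − λ) = Φ(1.125) = 0.8697.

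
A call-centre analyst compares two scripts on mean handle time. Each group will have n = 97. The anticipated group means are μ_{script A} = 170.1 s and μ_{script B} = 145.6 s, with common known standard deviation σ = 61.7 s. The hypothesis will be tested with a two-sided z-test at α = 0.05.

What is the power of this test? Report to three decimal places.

Standardized effect: d = |μ_{script A} − μ_{script B}| / σ = |170.1 − 145.6| / 61.7 = 0.3971
Noncentrality parameter: λ = d·√(n/2) = 0.3971 × √(97/2) = 2.7654
Two-sided α = 0.05 → critical value z_{0.025} = 1.960.
Power = Φ(λ − 1.960) + Φ(−λ − 1.960) = Φ(0.805) + Φ(-4.725) = 0.7897 + 0.0000 = 0.7897.

Power ≈ 0.790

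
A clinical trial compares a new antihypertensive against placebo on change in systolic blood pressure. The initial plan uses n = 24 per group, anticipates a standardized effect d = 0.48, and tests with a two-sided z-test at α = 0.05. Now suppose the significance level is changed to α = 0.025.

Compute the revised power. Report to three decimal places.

δ = d·√(n/2) = 0.48 × √(24/2) = 1.6628 (unchanged). New critical value: z_{0.0125} = 2.241.
Revised power = Φ(δ − 2.241) + Φ(−δ − 2.241) = Φ(-0.579) + Φ(-3.904) = 0.2814 + 0.0000 = 0.2815.

Power ≈ 0.281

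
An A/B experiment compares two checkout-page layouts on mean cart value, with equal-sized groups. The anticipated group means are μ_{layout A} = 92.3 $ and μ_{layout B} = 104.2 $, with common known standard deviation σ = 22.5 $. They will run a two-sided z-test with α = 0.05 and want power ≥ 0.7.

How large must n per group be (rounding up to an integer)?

Standardized effect: d = |μ_{layout A} − μ_{layout B}| / σ = |92.3 − 104.2| / 22.5 = 0.5289
Set Φ(δ − 1.960) = 0.7; then δ − 1.960 = Φ⁻¹(0.7) = 0.524, giving δ = 2.484.
(The Φ(−δ − z_{α/2}) term is vanishingly small for δ > 0 and is dropped in the standard sample-size formula.)
δ = d·√(n/2) ⇒ n = 2(δ/d)² = 2 × (2.484 / 0.5289)² = 44.13.
Round up to the next whole unit.

n = 45 per group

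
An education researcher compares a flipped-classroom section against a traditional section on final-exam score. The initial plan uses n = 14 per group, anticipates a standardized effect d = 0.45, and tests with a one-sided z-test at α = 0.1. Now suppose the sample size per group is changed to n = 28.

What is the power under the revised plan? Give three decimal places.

With n = 28 per group: δ = d·√(n/2) = 0.45 × √(28/2) = 1.6837. Critical value z_{0.1} = 1.282.
Revised power = P(Z > 1.282 − δ) = Φ(0.402) = 0.6562.

Power ≈ 0.656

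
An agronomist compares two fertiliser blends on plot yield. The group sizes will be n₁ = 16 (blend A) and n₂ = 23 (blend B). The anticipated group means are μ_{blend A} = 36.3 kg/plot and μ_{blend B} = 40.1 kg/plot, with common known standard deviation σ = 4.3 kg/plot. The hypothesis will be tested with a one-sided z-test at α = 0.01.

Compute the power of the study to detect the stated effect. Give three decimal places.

Standardized effect: d = |μ_{blend A} − μ_{blend B}| / σ = |36.3 − 40.1| / 4.3 = 0.8837
Noncentrality parameter: δ = d / √(1/n₁ + 1/n₂) = 0.8837 / √(1/16 + 1/23) = 2.7146
Critical value for a one-sided test at α = 0.01: z_α = 2.326.
Power = P(Z > 2.326 − δ) = Φ(0.388) = 0.6511.

Power ≈ 0.651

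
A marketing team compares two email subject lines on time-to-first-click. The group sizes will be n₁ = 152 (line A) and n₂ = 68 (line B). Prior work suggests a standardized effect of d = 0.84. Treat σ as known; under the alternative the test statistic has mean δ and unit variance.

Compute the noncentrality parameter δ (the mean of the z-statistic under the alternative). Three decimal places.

The noncentrality parameter scales effect size by the design's sample-size factor: δ = d / √(1/n₁ + 1/n₂) = 0.84 / √(1/152 + 1/68) = 5.7576

δ ≈ 5.758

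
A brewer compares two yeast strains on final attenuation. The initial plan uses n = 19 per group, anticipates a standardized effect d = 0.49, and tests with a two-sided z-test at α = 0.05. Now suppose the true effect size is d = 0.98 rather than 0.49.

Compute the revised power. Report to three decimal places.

With d = 0.98: δ = d·√(n/2) = 0.98 × √(19/2) = 3.0206. Critical value z_{0.025} = 1.960.
Revised power = Φ(δ − 1.960) + Φ(−δ − 1.960) = Φ(1.061) + Φ(-4.981) = 0.8556 + 0.0000 = 0.8556.

Power ≈ 0.856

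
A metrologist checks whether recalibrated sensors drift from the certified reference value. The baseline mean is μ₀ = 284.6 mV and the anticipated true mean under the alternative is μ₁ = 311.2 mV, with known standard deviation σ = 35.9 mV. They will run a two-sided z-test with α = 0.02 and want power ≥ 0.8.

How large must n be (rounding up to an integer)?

n = 19

Standardized effect: d = |μ₁ − μ₀| / σ = |311.2 − 284.6| / 35.9 = 0.7409
Set Φ(δ − 2.326) = 0.8; then δ − 2.326 = Φ⁻¹(0.8) = 0.842, giving δ = 3.168.
(The Φ(−δ − z_{α/2}) term is vanishingly small for δ > 0 and is dropped in the standard sample-size formula.)
δ = d·√n ⇒ n = (δ/d)² = (3.168 / 0.7409)² = 18.28.
Round up to the next whole unit.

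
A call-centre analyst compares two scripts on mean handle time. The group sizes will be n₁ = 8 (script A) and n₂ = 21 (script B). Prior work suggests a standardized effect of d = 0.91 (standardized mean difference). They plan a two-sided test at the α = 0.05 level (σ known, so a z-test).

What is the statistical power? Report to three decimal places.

Noncentrality parameter: δ = d / √(1/n₁ + 1/n₂) = 0.91 / √(1/8 + 1/21) = 2.1903
Critical value for a two-sided test at α = 0.05: z_{α/2} = 1.960.
Power = Φ(δ − 1.960) + Φ(−δ − 1.960) = Φ(0.230) + Φ(-4.150) = 0.5911 + 0.0000 = 0.5911.

Power ≈ 0.591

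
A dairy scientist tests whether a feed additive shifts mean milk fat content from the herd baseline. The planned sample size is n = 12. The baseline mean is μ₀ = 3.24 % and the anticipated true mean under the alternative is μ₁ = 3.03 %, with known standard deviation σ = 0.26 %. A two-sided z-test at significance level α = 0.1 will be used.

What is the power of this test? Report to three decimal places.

Power ≈ 0.876

Standardized effect: d = |μ₁ − μ₀| / σ = |3.03 − 3.24| / 0.26 = 0.8077
Noncentrality parameter: δ = d·√n = 0.8077 × √12 = 2.7979
Two-sided α = 0.1 → critical value z_{0.05} = 1.645.
Power = Φ(δ − 1.645) + Φ(−δ − 1.645) = Φ(1.153) + Φ(-4.443) = 0.8756 + 0.0000 = 0.8756.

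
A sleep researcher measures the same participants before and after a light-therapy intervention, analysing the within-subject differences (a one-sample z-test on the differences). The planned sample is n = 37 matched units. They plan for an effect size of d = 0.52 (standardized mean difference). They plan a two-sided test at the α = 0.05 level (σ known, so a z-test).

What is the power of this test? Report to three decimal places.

Noncentrality parameter: δ = d·√n = 0.52 × √37 = 3.1630
Two-sided α = 0.05 → critical value z_{0.025} = 1.960.
Power = Φ(δ − 1.960) + Φ(−δ − 1.960) = Φ(1.203) + Φ(-5.123) = 0.8855 + 0.0000 = 0.8855.

Power ≈ 0.886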